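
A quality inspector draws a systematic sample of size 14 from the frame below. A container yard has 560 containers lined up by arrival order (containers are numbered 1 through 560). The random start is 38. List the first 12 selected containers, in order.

38, 78, 118, 158, 198, 238, 278, 318, 358, 398, 438, 478

k = N/n = 560/14 = 40
container 1: 38
container 2: 38 + 40 = 78
container 3: 78 + 40 = 118
container 4: 118 + 40 = 158
container 5: 158 + 40 = 198
container 6: 198 + 40 = 238
container 7: 238 + 40 = 278
container 8: 278 + 40 = 318
container 9: 318 + 40 = 358
container 10: 358 + 40 = 398
container 11: 398 + 40 = 438
container 12: 438 + 40 = 478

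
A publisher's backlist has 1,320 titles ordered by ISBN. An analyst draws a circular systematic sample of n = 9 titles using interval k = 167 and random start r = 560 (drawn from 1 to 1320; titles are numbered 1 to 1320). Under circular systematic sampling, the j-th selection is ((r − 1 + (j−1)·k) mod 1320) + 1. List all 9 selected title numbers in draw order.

Selection 1: 560
Selection 2: 560 + 167 = 727
Selection 3: 727 + 167 = 894
Selection 4: 894 + 167 = 1061
Selection 5: 1061 + 167 = 1228
Selection 6: 1228 + 167 = 1395 → 1395 − 1320 = 75
Selection 7: 75 + 167 = 242
Selection 8: 242 + 167 = 409
Selection 9: 409 + 167 = 576

560, 727, 894, 1061, 1228, 75, 242, 409, 576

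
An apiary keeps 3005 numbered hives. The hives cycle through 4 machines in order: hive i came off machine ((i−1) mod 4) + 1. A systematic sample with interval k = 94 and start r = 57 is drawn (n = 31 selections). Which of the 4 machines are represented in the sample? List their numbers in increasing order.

1, 3

Consecutive selections differ by k = 94, so their machine numbers differ by 94 mod 4 = 2.
gcd(94, 4) = 2, so the sample visits 4/2 = 2 distinct residues mod 4.
Start 57 is machine 1; the machines hit are 1, 3.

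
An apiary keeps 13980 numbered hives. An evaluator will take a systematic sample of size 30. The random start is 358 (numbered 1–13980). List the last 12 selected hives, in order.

8746, 9212, 9678, 10144, 10610, 11076, 11542, 12008, 12474, 12940, 13406, 13872

k = N/n = 13980/30 = 466
19th selection = 358 + 18×466 = 8746
20th: 8746 + 466 = 9212
21st: 9212 + 466 = 9678
22nd: 9678 + 466 = 10144
23rd: 10144 + 466 = 10610
24th: 10610 + 466 = 11076
25th: 11076 + 466 = 11542
26th: 11542 + 466 = 12008
27th: 12008 + 466 = 12474
28th: 12474 + 466 = 12940
29th: 12940 + 466 = 13406
30th: 13406 + 466 = 13872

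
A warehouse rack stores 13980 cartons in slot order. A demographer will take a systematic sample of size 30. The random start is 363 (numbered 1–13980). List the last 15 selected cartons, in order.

k = N/n = 13980/30 = 466
16th selection = 363 + 15×466 = 7353
17th: 7353 + 466 = 7819
18th: 7819 + 466 = 8285
19th: 8285 + 466 = 8751
20th: 8751 + 466 = 9217
21st: 9217 + 466 = 9683
22nd: 9683 + 466 = 10149
23rd: 10149 + 466 = 10615
24th: 10615 + 466 = 11081
25th: 11081 + 466 = 11547
26th: 11547 + 466 = 12013
27th: 12013 + 466 = 12479
28th: 12479 + 466 = 12945
29th: 12945 + 466 = 13411
30th: 13411 + 466 = 13877

7353, 7819, 8285, 8751, 9217, 9683, 10149, 10615, 11081, 11547, 12013, 12479, 12945, 13411, 13877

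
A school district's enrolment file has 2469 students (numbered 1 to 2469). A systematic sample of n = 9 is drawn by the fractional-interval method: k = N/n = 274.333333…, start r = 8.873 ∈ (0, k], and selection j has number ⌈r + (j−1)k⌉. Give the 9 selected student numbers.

9, 284, 558, 832, 1107, 1381, 1655, 1930, 2204

j=1: r + 0k = 8.873 → ⌈·⌉ = 9
j=2: r + 1k = 283.206333… → ⌈·⌉ = 284
j=3: r + 2k = 557.539666… → ⌈·⌉ = 558
j=4: r + 3k = 831.873 → ⌈·⌉ = 832
j=5: r + 4k = 1106.206333… → ⌈·⌉ = 1107
j=6: r + 5k = 1380.539666… → ⌈·⌉ = 1381
j=7: r + 6k = 1654.873 → ⌈·⌉ = 1655
j=8: r + 7k = 1929.206333… → ⌈·⌉ = 1930
j=9: r + 8k = 2203.539666… → ⌈·⌉ = 2204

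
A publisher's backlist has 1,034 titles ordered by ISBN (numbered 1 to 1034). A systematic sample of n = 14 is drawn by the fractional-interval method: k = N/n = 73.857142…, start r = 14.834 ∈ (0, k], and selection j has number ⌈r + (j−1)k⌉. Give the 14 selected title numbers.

15, 89, 163, 237, 311, 385, 458, 532, 606, 680, 754, 828, 902, 975

j=1: r + 0k = 14.834 → ⌈·⌉ = 15
j=2: r + 1k = 88.691142… → ⌈·⌉ = 89
j=3: r + 2k = 162.548285… → ⌈·⌉ = 163
j=4: r + 3k = 236.405428… → ⌈·⌉ = 237
j=5: r + 4k = 310.262571… → ⌈·⌉ = 311
j=6: r + 5k = 384.119714… → ⌈·⌉ = 385
j=7: r + 6k = 457.976857… → ⌈·⌉ = 458
j=8: r + 7k = 531.834 → ⌈·⌉ = 532
j=9: r + 8k = 605.691142… → ⌈·⌉ = 606
j=10: r + 9k = 679.548285… → ⌈·⌉ = 680
j=11: r + 10k = 753.405428… → ⌈·⌉ = 754
j=12: r + 11k = 827.262571… → ⌈·⌉ = 828
j=13: r + 12k = 901.119714… → ⌈·⌉ = 902
j=14: r + 13k = 974.976857… → ⌈·⌉ = 975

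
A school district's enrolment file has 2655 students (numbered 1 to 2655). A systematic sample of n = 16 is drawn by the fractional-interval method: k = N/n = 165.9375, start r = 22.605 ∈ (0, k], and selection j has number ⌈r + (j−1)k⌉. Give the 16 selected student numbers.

23, 189, 355, 521, 687, 853, 1019, 1185, 1351, 1517, 1682, 1848, 2014, 2180, 2346, 2512

j=1: r + 0k = 22.605 → ⌈·⌉ = 23
j=2: r + 1k = 188.5425 → ⌈·⌉ = 189
j=3: r + 2k = 354.48 → ⌈·⌉ = 355
j=4: r + 3k = 520.4175 → ⌈·⌉ = 521
j=5: r + 4k = 686.355 → ⌈·⌉ = 687
j=6: r + 5k = 852.2925 → ⌈·⌉ = 853
j=7: r + 6k = 1018.23 → ⌈·⌉ = 1019
j=8: r + 7k = 1184.1675 → ⌈·⌉ = 1185
j=9: r + 8k = 1350.105 → ⌈·⌉ = 1351
j=10: r + 9k = 1516.0425 → ⌈·⌉ = 1517
j=11: r + 10k = 1681.98 → ⌈·⌉ = 1682
j=12: r + 11k = 1847.9175 → ⌈·⌉ = 1848
j=13: r + 12k = 2013.855 → ⌈·⌉ = 2014
j=14: r + 13k = 2179.7925 → ⌈·⌉ = 2180
j=15: r + 14k = 2345.73 → ⌈·⌉ = 2346
j=16: r + 15k = 2511.6675 → ⌈·⌉ = 2512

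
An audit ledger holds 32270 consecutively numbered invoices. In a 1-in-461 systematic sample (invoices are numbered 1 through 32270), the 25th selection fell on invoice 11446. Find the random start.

k = 461
r = 11446 − (25−1)×461 = 11446 − 11064 = 382

382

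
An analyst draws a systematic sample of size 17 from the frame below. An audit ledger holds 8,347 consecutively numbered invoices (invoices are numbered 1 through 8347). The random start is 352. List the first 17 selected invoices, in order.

352, 843, 1334, 1825, 2316, 2807, 3298, 3789, 4280, 4771, 5262, 5753, 6244, 6735, 7226, 7717, 8208

k = N/n = 8347/17 = 491
invoice 1: 352
invoice 2: 352 + 491 = 843
invoice 3: 843 + 491 = 1334
invoice 4: 1334 + 491 = 1825
invoice 5: 1825 + 491 = 2316
invoice 6: 2316 + 491 = 2807
invoice 7: 2807 + 491 = 3298
invoice 8: 3298 + 491 = 3789
invoice 9: 3789 + 491 = 4280
invoice 10: 4280 + 491 = 4771
invoice 11: 4771 + 491 = 5262
invoice 12: 5262 + 491 = 5753
invoice 13: 5753 + 491 = 6244
invoice 14: 6244 + 491 = 6735
invoice 15: 6735 + 491 = 7226
invoice 16: 7226 + 491 = 7717
invoice 17: 7717 + 491 = 8208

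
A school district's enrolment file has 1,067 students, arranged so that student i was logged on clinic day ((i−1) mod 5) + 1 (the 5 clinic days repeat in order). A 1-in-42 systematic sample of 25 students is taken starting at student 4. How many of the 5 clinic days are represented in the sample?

5

Consecutive selections differ by k = 42, so their clinic day numbers differ by 42 mod 5 = 2.
gcd(42, 5) = 1, so the sample visits 5/1 = 5 distinct residues mod 5.
Start 4 is clinic day 4; the clinic days hit are 1, 2, 3, 4, 5.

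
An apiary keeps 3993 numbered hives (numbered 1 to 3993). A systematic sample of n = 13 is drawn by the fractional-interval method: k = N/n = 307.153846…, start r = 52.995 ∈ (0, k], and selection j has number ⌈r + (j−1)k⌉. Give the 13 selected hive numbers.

53, 361, 668, 975, 1282, 1589, 1896, 2204, 2511, 2818, 3125, 3432, 3739

j=1: r + 0k = 52.995 → ⌈·⌉ = 53
j=2: r + 1k = 360.148846… → ⌈·⌉ = 361
j=3: r + 2k = 667.302692… → ⌈·⌉ = 668
j=4: r + 3k = 974.456538… → ⌈·⌉ = 975
j=5: r + 4k = 1281.610384… → ⌈·⌉ = 1282
j=6: r + 5k = 1588.764230… → ⌈·⌉ = 1589
j=7: r + 6k = 1895.918076… → ⌈·⌉ = 1896
j=8: r + 7k = 2203.071923… → ⌈·⌉ = 2204
j=9: r + 8k = 2510.225769… → ⌈·⌉ = 2511
j=10: r + 9k = 2817.379615… → ⌈·⌉ = 2818
j=11: r + 10k = 3124.533461… → ⌈·⌉ = 3125
j=12: r + 11k = 3431.687307… → ⌈·⌉ = 3432
j=13: r + 12k = 3738.841153… → ⌈·⌉ = 3739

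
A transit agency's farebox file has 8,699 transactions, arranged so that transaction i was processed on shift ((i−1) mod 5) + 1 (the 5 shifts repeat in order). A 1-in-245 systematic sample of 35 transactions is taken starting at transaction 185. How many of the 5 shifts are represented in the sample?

1

Consecutive selections differ by k = 245, so their shift numbers differ by 245 mod 5 = 0.
gcd(245, 5) = 5, so the sample visits 5/5 = 1 distinct residues mod 5.
Start 185 is shift 5; the shifts hit are 5.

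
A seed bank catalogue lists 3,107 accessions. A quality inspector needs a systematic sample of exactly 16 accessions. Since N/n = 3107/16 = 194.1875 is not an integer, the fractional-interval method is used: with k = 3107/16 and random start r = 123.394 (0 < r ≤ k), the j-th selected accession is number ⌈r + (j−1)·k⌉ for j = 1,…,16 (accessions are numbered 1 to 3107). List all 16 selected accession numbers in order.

124, 318, 512, 706, 901, 1095, 1289, 1483, 1677, 1872, 2066, 2260, 2454, 2648, 2843, 3037

j=1: r + 0k = 123.394 → ⌈·⌉ = 124
j=2: r + 1k = 317.5815 → ⌈·⌉ = 318
j=3: r + 2k = 511.769 → ⌈·⌉ = 512
j=4: r + 3k = 705.9565 → ⌈·⌉ = 706
j=5: r + 4k = 900.144 → ⌈·⌉ = 901
j=6: r + 5k = 1094.3315 → ⌈·⌉ = 1095
j=7: r + 6k = 1288.519 → ⌈·⌉ = 1289
j=8: r + 7k = 1482.7065 → ⌈·⌉ = 1483
j=9: r + 8k = 1676.894 → ⌈·⌉ = 1677
j=10: r + 9k = 1871.0815 → ⌈·⌉ = 1872
j=11: r + 10k = 2065.269 → ⌈·⌉ = 2066
j=12: r + 11k = 2259.4565 → ⌈·⌉ = 2260
j=13: r + 12k = 2453.644 → ⌈·⌉ = 2454
j=14: r + 13k = 2647.8315 → ⌈·⌉ = 2648
j=15: r + 14k = 2842.019 → ⌈·⌉ = 2843
j=16: r + 15k = 3036.2065 → ⌈·⌉ = 3037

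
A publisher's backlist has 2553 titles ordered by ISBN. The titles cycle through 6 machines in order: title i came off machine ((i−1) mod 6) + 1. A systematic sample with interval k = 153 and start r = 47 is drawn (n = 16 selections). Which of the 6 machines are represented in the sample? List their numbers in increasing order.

Consecutive selections differ by k = 153, so their machine numbers differ by 153 mod 6 = 3.
gcd(153, 6) = 3, so the sample visits 6/3 = 2 distinct residues mod 6.
Start 47 is machine 5; the machines hit are 2, 5.

2, 5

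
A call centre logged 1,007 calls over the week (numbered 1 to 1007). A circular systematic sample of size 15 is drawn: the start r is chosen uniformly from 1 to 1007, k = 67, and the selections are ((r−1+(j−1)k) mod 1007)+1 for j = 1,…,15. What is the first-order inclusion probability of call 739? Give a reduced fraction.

15/1007

For each position j, as r ranges over 1…1007 the j-th selection hits every call exactly once, so call 739 is selected for exactly 15 of the 1007 starts.
Inclusion probability = 15/1007.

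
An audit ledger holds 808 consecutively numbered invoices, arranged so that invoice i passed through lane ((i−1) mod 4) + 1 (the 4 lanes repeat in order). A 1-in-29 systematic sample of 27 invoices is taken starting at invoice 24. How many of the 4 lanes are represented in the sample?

4

Consecutive selections differ by k = 29, so their lane numbers differ by 29 mod 4 = 1.
gcd(29, 4) = 1, so the sample visits 4/1 = 4 distinct residues mod 4.
Start 24 is lane 4; the lanes hit are 1, 2, 3, 4.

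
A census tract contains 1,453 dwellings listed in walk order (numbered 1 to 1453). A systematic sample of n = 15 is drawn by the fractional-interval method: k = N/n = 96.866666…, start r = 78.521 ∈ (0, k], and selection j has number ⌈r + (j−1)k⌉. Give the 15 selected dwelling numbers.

j=1: r + 0k = 78.521 → ⌈·⌉ = 79
j=2: r + 1k = 175.387666… → ⌈·⌉ = 176
j=3: r + 2k = 272.254333… → ⌈·⌉ = 273
j=4: r + 3k = 369.121 → ⌈·⌉ = 370
j=5: r + 4k = 465.987666… → ⌈·⌉ = 466
j=6: r + 5k = 562.854333… → ⌈·⌉ = 563
j=7: r + 6k = 659.721 → ⌈·⌉ = 660
j=8: r + 7k = 756.587666… → ⌈·⌉ = 757
j=9: r + 8k = 853.454333… → ⌈·⌉ = 854
j=10: r + 9k = 950.321 → ⌈·⌉ = 951
j=11: r + 10k = 1047.187666… → ⌈·⌉ = 1048
j=12: r + 11k = 1144.054333… → ⌈·⌉ = 1145
j=13: r + 12k = 1240.921 → ⌈·⌉ = 1241
j=14: r + 13k = 1337.787666… → ⌈·⌉ = 1338
j=15: r + 14k = 1434.654333… → ⌈·⌉ = 1435

79, 176, 273, 370, 466, 563, 660, 757, 854, 951, 1048, 1145, 1241, 1338, 1435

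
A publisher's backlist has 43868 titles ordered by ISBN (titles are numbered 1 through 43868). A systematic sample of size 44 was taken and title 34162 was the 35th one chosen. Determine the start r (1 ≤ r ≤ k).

264

k = 43868/44 = 997
r = 34162 − (35−1)×997 = 34162 − 33898 = 264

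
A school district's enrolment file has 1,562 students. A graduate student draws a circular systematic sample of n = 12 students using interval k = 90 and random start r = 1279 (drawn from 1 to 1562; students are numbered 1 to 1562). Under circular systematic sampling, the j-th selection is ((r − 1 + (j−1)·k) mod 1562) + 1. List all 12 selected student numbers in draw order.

Selection 1: 1279
Selection 2: 1279 + 90 = 1369
Selection 3: 1369 + 90 = 1459
Selection 4: 1459 + 90 = 1549
Selection 5: 1549 + 90 = 1639 → 1639 − 1562 = 77
Selection 6: 77 + 90 = 167
Selection 7: 167 + 90 = 257
Selection 8: 257 + 90 = 347
Selection 9: 347 + 90 = 437
Selection 10: 437 + 90 = 527
Selection 11: 527 + 90 = 617
Selection 12: 617 + 90 = 707

1279, 1369, 1459, 1549, 77, 167, 257, 347, 437, 527, 617, 707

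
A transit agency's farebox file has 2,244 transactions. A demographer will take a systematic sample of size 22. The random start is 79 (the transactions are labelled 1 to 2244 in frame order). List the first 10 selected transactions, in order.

k = N/n = 2244/22 = 102
transaction 1: 79
transaction 2: 79 + 102 = 181
transaction 3: 181 + 102 = 283
transaction 4: 283 + 102 = 385
transaction 5: 385 + 102 = 487
transaction 6: 487 + 102 = 589
transaction 7: 589 + 102 = 691
transaction 8: 691 + 102 = 793
transaction 9: 793 + 102 = 895
transaction 10: 895 + 102 = 997

79, 181, 283, 385, 487, 589, 691, 793, 895, 997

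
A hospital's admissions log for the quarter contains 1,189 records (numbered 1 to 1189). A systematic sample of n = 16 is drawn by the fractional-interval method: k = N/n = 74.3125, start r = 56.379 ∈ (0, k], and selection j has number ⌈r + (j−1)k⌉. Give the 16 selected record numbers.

57, 131, 206, 280, 354, 428, 503, 577, 651, 726, 800, 874, 949, 1023, 1097, 1172

j=1: r + 0k = 56.379 → ⌈·⌉ = 57
j=2: r + 1k = 130.6915 → ⌈·⌉ = 131
j=3: r + 2k = 205.004 → ⌈·⌉ = 206
j=4: r + 3k = 279.3165 → ⌈·⌉ = 280
j=5: r + 4k = 353.629 → ⌈·⌉ = 354
j=6: r + 5k = 427.9415 → ⌈·⌉ = 428
j=7: r + 6k = 502.254 → ⌈·⌉ = 503
j=8: r + 7k = 576.5665 → ⌈·⌉ = 577
j=9: r + 8k = 650.879 → ⌈·⌉ = 651
j=10: r + 9k = 725.1915 → ⌈·⌉ = 726
j=11: r + 10k = 799.504 → ⌈·⌉ = 800
j=12: r + 11k = 873.8165 → ⌈·⌉ = 874
j=13: r + 12k = 948.129 → ⌈·⌉ = 949
j=14: r + 13k = 1022.4415 → ⌈·⌉ = 1023
j=15: r + 14k = 1096.754 → ⌈·⌉ = 1097
j=16: r + 15k = 1171.0665 → ⌈·⌉ = 1172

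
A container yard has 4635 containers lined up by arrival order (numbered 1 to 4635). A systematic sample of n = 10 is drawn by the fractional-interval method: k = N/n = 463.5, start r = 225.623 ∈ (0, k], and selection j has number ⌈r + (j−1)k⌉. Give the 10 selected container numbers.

226, 690, 1153, 1617, 2080, 2544, 3007, 3471, 3934, 4398

j=1: r + 0k = 225.623 → ⌈·⌉ = 226
j=2: r + 1k = 689.123 → ⌈·⌉ = 690
j=3: r + 2k = 1152.623 → ⌈·⌉ = 1153
j=4: r + 3k = 1616.123 → ⌈·⌉ = 1617
j=5: r + 4k = 2079.623 → ⌈·⌉ = 2080
j=6: r + 5k = 2543.123 → ⌈·⌉ = 2544
j=7: r + 6k = 3006.623 → ⌈·⌉ = 3007
j=8: r + 7k = 3470.123 → ⌈·⌉ = 3471
j=9: r + 8k = 3933.623 → ⌈·⌉ = 3934
j=10: r + 9k = 4397.123 → ⌈·⌉ = 4398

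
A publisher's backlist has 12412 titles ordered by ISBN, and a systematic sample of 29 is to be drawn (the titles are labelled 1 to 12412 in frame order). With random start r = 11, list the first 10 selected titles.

k = N/n = 12412/29 = 428
title 1: 11
title 2: 11 + 428 = 439
title 3: 439 + 428 = 867
title 4: 867 + 428 = 1295
title 5: 1295 + 428 = 1723
title 6: 1723 + 428 = 2151
title 7: 2151 + 428 = 2579
title 8: 2579 + 428 = 3007
title 9: 3007 + 428 = 3435
title 10: 3435 + 428 = 3863

11, 439, 867, 1295, 1723, 2151, 2579, 3007, 3435, 3863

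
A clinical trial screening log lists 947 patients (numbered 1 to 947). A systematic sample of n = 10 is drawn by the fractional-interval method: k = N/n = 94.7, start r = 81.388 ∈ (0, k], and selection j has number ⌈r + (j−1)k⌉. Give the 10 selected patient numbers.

82, 177, 271, 366, 461, 555, 650, 745, 839, 934

j=1: r + 0k = 81.388 → ⌈·⌉ = 82
j=2: r + 1k = 176.088 → ⌈·⌉ = 177
j=3: r + 2k = 270.788 → ⌈·⌉ = 271
j=4: r + 3k = 365.488 → ⌈·⌉ = 366
j=5: r + 4k = 460.188 → ⌈·⌉ = 461
j=6: r + 5k = 554.888 → ⌈·⌉ = 555
j=7: r + 6k = 649.588 → ⌈·⌉ = 650
j=8: r + 7k = 744.288 → ⌈·⌉ = 745
j=9: r + 8k = 838.988 → ⌈·⌉ = 839
j=10: r + 9k = 933.688 → ⌈·⌉ = 934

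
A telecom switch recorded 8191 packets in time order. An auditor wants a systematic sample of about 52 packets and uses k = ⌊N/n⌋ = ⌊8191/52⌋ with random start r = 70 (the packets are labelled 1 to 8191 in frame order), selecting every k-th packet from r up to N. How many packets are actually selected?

k = ⌊8191/52⌋ = 157
Achieved size = ⌊(8191 − 70)/157⌋ + 1 = ⌊8121/157⌋ + 1 = 51 + 1 = 52
(last selection: 70 + 51×157 = 8077 ≤ 8191; next would be 8234 > 8191)

52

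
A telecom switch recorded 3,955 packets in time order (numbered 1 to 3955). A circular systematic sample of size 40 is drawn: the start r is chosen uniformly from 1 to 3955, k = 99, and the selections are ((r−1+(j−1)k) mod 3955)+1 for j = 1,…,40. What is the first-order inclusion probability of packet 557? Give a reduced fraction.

For each position j, as r ranges over 1…3955 the j-th selection hits every packet exactly once, so packet 557 is selected for exactly 40 of the 3955 starts.
Inclusion probability = 40/3955 = 8/791.

8/791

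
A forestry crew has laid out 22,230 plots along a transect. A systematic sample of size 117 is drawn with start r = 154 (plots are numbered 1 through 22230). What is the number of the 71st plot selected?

k = 22230/117 = 190
71st selection = r + (71−1)·k = 154 + 70×190 = 154 + 13300 = 13454

13454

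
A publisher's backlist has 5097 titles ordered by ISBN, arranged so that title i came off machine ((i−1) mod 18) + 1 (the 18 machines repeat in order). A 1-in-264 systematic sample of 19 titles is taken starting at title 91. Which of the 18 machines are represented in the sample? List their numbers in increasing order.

Consecutive selections differ by k = 264, so their machine numbers differ by 264 mod 18 = 12.
gcd(264, 18) = 6, so the sample visits 18/6 = 3 distinct residues mod 18.
Start 91 is machine 1; the machines hit are 1, 7, 13.

1, 7, 13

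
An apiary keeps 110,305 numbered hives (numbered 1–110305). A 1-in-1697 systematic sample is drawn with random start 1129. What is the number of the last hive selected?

109737

k = 1697
65th selection = r + (65−1)·k = 1129 + 64×1697 = 1129 + 108608 = 109737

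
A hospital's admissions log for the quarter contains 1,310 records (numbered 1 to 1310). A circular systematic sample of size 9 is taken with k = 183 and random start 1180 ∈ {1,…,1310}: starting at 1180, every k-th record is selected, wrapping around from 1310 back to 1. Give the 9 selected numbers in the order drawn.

Selection 1: 1180
Selection 2: 1180 + 183 = 1363 → 1363 − 1310 = 53
Selection 3: 53 + 183 = 236
Selection 4: 236 + 183 = 419
Selection 5: 419 + 183 = 602
Selection 6: 602 + 183 = 785
Selection 7: 785 + 183 = 968
Selection 8: 968 + 183 = 1151
Selection 9: 1151 + 183 = 1334 → 1334 − 1310 = 24

1180, 53, 236, 419, 602, 785, 968, 1151, 24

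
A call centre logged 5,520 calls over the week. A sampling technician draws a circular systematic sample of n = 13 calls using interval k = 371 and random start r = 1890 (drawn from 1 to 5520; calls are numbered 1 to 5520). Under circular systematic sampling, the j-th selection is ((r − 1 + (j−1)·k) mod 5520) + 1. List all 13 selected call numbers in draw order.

Selection 1: 1890
Selection 2: 1890 + 371 = 2261
Selection 3: 2261 + 371 = 2632
Selection 4: 2632 + 371 = 3003
Selection 5: 3003 + 371 = 3374
Selection 6: 3374 + 371 = 3745
Selection 7: 3745 + 371 = 4116
Selection 8: 4116 + 371 = 4487
Selection 9: 4487 + 371 = 4858
Selection 10: 4858 + 371 = 5229
Selection 11: 5229 + 371 = 5600 → 5600 − 5520 = 80
Selection 12: 80 + 371 = 451
Selection 13: 451 + 371 = 822

1890, 2261, 2632, 3003, 3374, 3745, 4116, 4487, 4858, 5229, 80, 451, 822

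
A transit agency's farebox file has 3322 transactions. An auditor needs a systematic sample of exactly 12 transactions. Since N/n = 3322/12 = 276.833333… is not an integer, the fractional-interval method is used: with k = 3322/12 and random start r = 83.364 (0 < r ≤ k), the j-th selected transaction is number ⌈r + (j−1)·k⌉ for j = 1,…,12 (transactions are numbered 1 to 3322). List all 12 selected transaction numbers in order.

j=1: r + 0k = 83.364 → ⌈·⌉ = 84
j=2: r + 1k = 360.197333… → ⌈·⌉ = 361
j=3: r + 2k = 637.030666… → ⌈·⌉ = 638
j=4: r + 3k = 913.864 → ⌈·⌉ = 914
j=5: r + 4k = 1190.697333… → ⌈·⌉ = 1191
j=6: r + 5k = 1467.530666… → ⌈·⌉ = 1468
j=7: r + 6k = 1744.364 → ⌈·⌉ = 1745
j=8: r + 7k = 2021.197333… → ⌈·⌉ = 2022
j=9: r + 8k = 2298.030666… → ⌈·⌉ = 2299
j=10: r + 9k = 2574.864 → ⌈·⌉ = 2575
j=11: r + 10k = 2851.697333… → ⌈·⌉ = 2852
j=12: r + 11k = 3128.530666… → ⌈·⌉ = 3129

84, 361, 638, 914, 1191, 1468, 1745, 2022, 2299, 2575, 2852, 3129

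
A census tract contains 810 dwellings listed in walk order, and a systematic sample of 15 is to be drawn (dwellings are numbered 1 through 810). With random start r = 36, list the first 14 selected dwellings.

k = N/n = 810/15 = 54
dwelling 1: 36
dwelling 2: 36 + 54 = 90
dwelling 3: 90 + 54 = 144
dwelling 4: 144 + 54 = 198
dwelling 5: 198 + 54 = 252
dwelling 6: 252 + 54 = 306
dwelling 7: 306 + 54 = 360
dwelling 8: 360 + 54 = 414
dwelling 9: 414 + 54 = 468
dwelling 10: 468 + 54 = 522
dwelling 11: 522 + 54 = 576
dwelling 12: 576 + 54 = 630
dwelling 13: 630 + 54 = 684
dwelling 14: 684 + 54 = 738

36, 90, 144, 198, 252, 306, 360, 414, 468, 522, 576, 630, 684, 738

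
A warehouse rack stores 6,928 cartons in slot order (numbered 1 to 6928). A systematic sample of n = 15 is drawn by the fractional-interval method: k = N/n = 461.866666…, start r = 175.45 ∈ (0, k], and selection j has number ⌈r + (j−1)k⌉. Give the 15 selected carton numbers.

j=1: r + 0k = 175.45 → ⌈·⌉ = 176
j=2: r + 1k = 637.316666… → ⌈·⌉ = 638
j=3: r + 2k = 1099.183333… → ⌈·⌉ = 1100
j=4: r + 3k = 1561.05 → ⌈·⌉ = 1562
j=5: r + 4k = 2022.916666… → ⌈·⌉ = 2023
j=6: r + 5k = 2484.783333… → ⌈·⌉ = 2485
j=7: r + 6k = 2946.65 → ⌈·⌉ = 2947
j=8: r + 7k = 3408.516666… → ⌈·⌉ = 3409
j=9: r + 8k = 3870.383333… → ⌈·⌉ = 3871
j=10: r + 9k = 4332.25 → ⌈·⌉ = 4333
j=11: r + 10k = 4794.116666… → ⌈·⌉ = 4795
j=12: r + 11k = 5255.983333… → ⌈·⌉ = 5256
j=13: r + 12k = 5717.85 → ⌈·⌉ = 5718
j=14: r + 13k = 6179.716666… → ⌈·⌉ = 6180
j=15: r + 14k = 6641.583333… → ⌈·⌉ = 6642

176, 638, 1100, 1562, 2023, 2485, 2947, 3409, 3871, 4333, 4795, 5256, 5718, 6180, 6642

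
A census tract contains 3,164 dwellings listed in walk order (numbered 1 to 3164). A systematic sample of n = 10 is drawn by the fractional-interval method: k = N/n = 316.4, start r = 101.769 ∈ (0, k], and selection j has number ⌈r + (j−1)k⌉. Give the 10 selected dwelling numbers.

j=1: r + 0k = 101.769 → ⌈·⌉ = 102
j=2: r + 1k = 418.169 → ⌈·⌉ = 419
j=3: r + 2k = 734.569 → ⌈·⌉ = 735
j=4: r + 3k = 1050.969 → ⌈·⌉ = 1051
j=5: r + 4k = 1367.369 → ⌈·⌉ = 1368
j=6: r + 5k = 1683.769 → ⌈·⌉ = 1684
j=7: r + 6k = 2000.169 → ⌈·⌉ = 2001
j=8: r + 7k = 2316.569 → ⌈·⌉ = 2317
j=9: r + 8k = 2632.969 → ⌈·⌉ = 2633
j=10: r + 9k = 2949.369 → ⌈·⌉ = 2950

102, 419, 735, 1051, 1368, 1684, 2001, 2317, 2633, 2950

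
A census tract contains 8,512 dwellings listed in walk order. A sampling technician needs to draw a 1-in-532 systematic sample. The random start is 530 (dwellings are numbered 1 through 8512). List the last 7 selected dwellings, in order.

10th selection = 530 + 9×532 = 5318
11th: 5318 + 532 = 5850
12th: 5850 + 532 = 6382
13th: 6382 + 532 = 6914
14th: 6914 + 532 = 7446
15th: 7446 + 532 = 7978
16th: 7978 + 532 = 8510

5318, 5850, 6382, 6914, 7446, 7978, 8510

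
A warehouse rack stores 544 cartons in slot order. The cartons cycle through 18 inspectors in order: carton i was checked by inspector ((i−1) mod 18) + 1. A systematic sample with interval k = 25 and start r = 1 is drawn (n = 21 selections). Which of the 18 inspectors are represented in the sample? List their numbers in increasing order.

Consecutive selections differ by k = 25, so their inspector numbers differ by 25 mod 18 = 7.
gcd(25, 18) = 1, so the sample visits 18/1 = 18 distinct residues mod 18.
Start 1 is inspector 1; the inspectors hit are 1, 2, 3, 4, 5, 6, 7, 8, 9, 10, 11, 12, 13, 14, 15, 16, 17, 18.

1, 2, 3, 4, 5, 6, 7, 8, 9, 10, 11, 12, 13, 14, 15, 16, 17, 18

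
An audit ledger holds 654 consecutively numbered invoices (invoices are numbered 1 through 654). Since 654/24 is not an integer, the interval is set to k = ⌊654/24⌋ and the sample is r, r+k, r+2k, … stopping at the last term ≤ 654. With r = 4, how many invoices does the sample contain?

k = ⌊654/24⌋ = 27
Achieved size = ⌊(654 − 4)/27⌋ + 1 = ⌊650/27⌋ + 1 = 24 + 1 = 25
(last selection: 4 + 24×27 = 652 ≤ 654; next would be 679 > 654)

25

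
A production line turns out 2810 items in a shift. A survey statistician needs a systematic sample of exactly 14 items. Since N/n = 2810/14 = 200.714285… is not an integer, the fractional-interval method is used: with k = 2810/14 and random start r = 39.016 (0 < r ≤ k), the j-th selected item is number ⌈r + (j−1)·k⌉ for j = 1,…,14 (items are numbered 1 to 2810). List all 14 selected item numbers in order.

40, 240, 441, 642, 842, 1043, 1244, 1445, 1645, 1846, 2047, 2247, 2448, 2649

j=1: r + 0k = 39.016 → ⌈·⌉ = 40
j=2: r + 1k = 239.730285… → ⌈·⌉ = 240
j=3: r + 2k = 440.444571… → ⌈·⌉ = 441
j=4: r + 3k = 641.158857… → ⌈·⌉ = 642
j=5: r + 4k = 841.873142… → ⌈·⌉ = 842
j=6: r + 5k = 1042.587428… → ⌈·⌉ = 1043
j=7: r + 6k = 1243.301714… → ⌈·⌉ = 1244
j=8: r + 7k = 1444.016 → ⌈·⌉ = 1445
j=9: r + 8k = 1644.730285… → ⌈·⌉ = 1645
j=10: r + 9k = 1845.444571… → ⌈·⌉ = 1846
j=11: r + 10k = 2046.158857… → ⌈·⌉ = 2047
j=12: r + 11k = 2246.873142… → ⌈·⌉ = 2247
j=13: r + 12k = 2447.587428… → ⌈·⌉ = 2448
j=14: r + 13k = 2648.301714… → ⌈·⌉ = 2649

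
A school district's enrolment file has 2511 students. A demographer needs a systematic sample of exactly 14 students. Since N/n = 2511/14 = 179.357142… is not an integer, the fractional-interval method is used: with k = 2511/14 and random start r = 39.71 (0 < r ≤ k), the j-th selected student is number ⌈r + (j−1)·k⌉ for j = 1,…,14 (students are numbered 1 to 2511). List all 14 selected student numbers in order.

j=1: r + 0k = 39.71 → ⌈·⌉ = 40
j=2: r + 1k = 219.067142… → ⌈·⌉ = 220
j=3: r + 2k = 398.424285… → ⌈·⌉ = 399
j=4: r + 3k = 577.781428… → ⌈·⌉ = 578
j=5: r + 4k = 757.138571… → ⌈·⌉ = 758
j=6: r + 5k = 936.495714… → ⌈·⌉ = 937
j=7: r + 6k = 1115.852857… → ⌈·⌉ = 1116
j=8: r + 7k = 1295.21 → ⌈·⌉ = 1296
j=9: r + 8k = 1474.567142… → ⌈·⌉ = 1475
j=10: r + 9k = 1653.924285… → ⌈·⌉ = 1654
j=11: r + 10k = 1833.281428… → ⌈·⌉ = 1834
j=12: r + 11k = 2012.638571… → ⌈·⌉ = 2013
j=13: r + 12k = 2191.995714… → ⌈·⌉ = 2192
j=14: r + 13k = 2371.352857… → ⌈·⌉ = 2372

40, 220, 399, 578, 758, 937, 1116, 1296, 1475, 1654, 1834, 2013, 2192, 2372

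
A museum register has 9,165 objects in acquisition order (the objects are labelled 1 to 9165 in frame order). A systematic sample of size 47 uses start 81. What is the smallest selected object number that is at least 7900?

8076

k = 9165/47 = 195
Steps past start: ⌈(7900 − 81)/195⌉ = ⌈7819/195⌉ = 41
Selected object: 81 + 41×195 = 8076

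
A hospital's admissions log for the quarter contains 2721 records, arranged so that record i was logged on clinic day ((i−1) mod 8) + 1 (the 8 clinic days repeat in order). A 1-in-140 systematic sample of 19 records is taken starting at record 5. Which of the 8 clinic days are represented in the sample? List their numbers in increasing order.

1, 5

Consecutive selections differ by k = 140, so their clinic day numbers differ by 140 mod 8 = 4.
gcd(140, 8) = 4, so the sample visits 8/4 = 2 distinct residues mod 8.
Start 5 is clinic day 5; the clinic days hit are 1, 5.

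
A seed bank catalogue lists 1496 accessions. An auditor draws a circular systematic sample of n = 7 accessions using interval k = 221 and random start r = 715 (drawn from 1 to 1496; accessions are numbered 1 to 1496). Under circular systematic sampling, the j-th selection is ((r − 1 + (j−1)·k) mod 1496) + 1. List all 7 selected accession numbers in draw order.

Selection 1: 715
Selection 2: 715 + 221 = 936
Selection 3: 936 + 221 = 1157
Selection 4: 1157 + 221 = 1378
Selection 5: 1378 + 221 = 1599 → 1599 − 1496 = 103
Selection 6: 103 + 221 = 324
Selection 7: 324 + 221 = 545

715, 936, 1157, 1378, 103, 324, 545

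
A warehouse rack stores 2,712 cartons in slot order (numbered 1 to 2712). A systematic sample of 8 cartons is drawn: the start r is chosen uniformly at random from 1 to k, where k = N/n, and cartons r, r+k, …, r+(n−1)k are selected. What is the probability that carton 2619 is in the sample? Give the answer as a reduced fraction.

1/339

k = 2712/8 = 339.
Carton 2619 is selected iff r ≡ 2619 (mod 339); exactly one such r in {1,…,339}.
Inclusion probability = 1/339.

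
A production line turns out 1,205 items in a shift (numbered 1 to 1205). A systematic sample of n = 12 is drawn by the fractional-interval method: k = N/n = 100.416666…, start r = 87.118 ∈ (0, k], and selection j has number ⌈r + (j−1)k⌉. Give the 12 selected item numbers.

88, 188, 288, 389, 489, 590, 690, 791, 891, 991, 1092, 1192

j=1: r + 0k = 87.118 → ⌈·⌉ = 88
j=2: r + 1k = 187.534666… → ⌈·⌉ = 188
j=3: r + 2k = 287.951333… → ⌈·⌉ = 288
j=4: r + 3k = 388.368 → ⌈·⌉ = 389
j=5: r + 4k = 488.784666… → ⌈·⌉ = 489
j=6: r + 5k = 589.201333… → ⌈·⌉ = 590
j=7: r + 6k = 689.618 → ⌈·⌉ = 690
j=8: r + 7k = 790.034666… → ⌈·⌉ = 791
j=9: r + 8k = 890.451333… → ⌈·⌉ = 891
j=10: r + 9k = 990.868 → ⌈·⌉ = 991
j=11: r + 10k = 1091.284666… → ⌈·⌉ = 1092
j=12: r + 11k = 1191.701333… → ⌈·⌉ = 1192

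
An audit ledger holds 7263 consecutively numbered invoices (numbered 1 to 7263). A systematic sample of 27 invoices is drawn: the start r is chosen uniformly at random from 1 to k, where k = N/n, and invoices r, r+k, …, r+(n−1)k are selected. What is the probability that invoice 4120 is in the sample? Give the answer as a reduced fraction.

k = 7263/27 = 269.
Invoice 4120 is selected iff r ≡ 4120 (mod 269); exactly one such r in {1,…,269}.
Inclusion probability = 1/269.

1/269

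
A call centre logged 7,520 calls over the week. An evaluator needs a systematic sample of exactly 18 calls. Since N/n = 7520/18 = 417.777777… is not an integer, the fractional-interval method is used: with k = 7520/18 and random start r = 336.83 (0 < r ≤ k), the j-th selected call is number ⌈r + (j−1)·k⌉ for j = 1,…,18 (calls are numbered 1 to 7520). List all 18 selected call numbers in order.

337, 755, 1173, 1591, 2008, 2426, 2844, 3262, 3680, 4097, 4515, 4933, 5351, 5768, 6186, 6604, 7022, 7440

j=1: r + 0k = 336.83 → ⌈·⌉ = 337
j=2: r + 1k = 754.607777… → ⌈·⌉ = 755
j=3: r + 2k = 1172.385555… → ⌈·⌉ = 1173
j=4: r + 3k = 1590.163333… → ⌈·⌉ = 1591
j=5: r + 4k = 2007.941111… → ⌈·⌉ = 2008
j=6: r + 5k = 2425.718888… → ⌈·⌉ = 2426
j=7: r + 6k = 2843.496666… → ⌈·⌉ = 2844
j=8: r + 7k = 3261.274444… → ⌈·⌉ = 3262
j=9: r + 8k = 3679.052222… → ⌈·⌉ = 3680
j=10: r + 9k = 4096.83 → ⌈·⌉ = 4097
j=11: r + 10k = 4514.607777… → ⌈·⌉ = 4515
j=12: r + 11k = 4932.385555… → ⌈·⌉ = 4933
j=13: r + 12k = 5350.163333… → ⌈·⌉ = 5351
j=14: r + 13k = 5767.941111… → ⌈·⌉ = 5768
j=15: r + 14k = 6185.718888… → ⌈·⌉ = 6186
j=16: r + 15k = 6603.496666… → ⌈·⌉ = 6604
j=17: r + 16k = 7021.274444… → ⌈·⌉ = 7022
j=18: r + 17k = 7439.052222… → ⌈·⌉ = 7440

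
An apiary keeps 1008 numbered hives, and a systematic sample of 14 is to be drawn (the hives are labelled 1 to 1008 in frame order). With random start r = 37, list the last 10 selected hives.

k = N/n = 1008/14 = 72
5th selection = 37 + 4×72 = 325
6th: 325 + 72 = 397
7th: 397 + 72 = 469
8th: 469 + 72 = 541
9th: 541 + 72 = 613
10th: 613 + 72 = 685
11th: 685 + 72 = 757
12th: 757 + 72 = 829
13th: 829 + 72 = 901
14th: 901 + 72 = 973

325, 397, 469, 541, 613, 685, 757, 829, 901, 973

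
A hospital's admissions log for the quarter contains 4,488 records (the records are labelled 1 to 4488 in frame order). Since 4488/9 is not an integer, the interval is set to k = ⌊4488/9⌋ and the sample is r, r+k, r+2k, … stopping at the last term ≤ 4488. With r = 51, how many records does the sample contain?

k = ⌊4488/9⌋ = 498
Achieved size = ⌊(4488 − 51)/498⌋ + 1 = ⌊4437/498⌋ + 1 = 8 + 1 = 9
(last selection: 51 + 8×498 = 4035 ≤ 4488; next would be 4533 > 4488)

9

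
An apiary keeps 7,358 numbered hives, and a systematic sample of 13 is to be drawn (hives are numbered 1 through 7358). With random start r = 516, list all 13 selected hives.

516, 1082, 1648, 2214, 2780, 3346, 3912, 4478, 5044, 5610, 6176, 6742, 7308

k = N/n = 7358/13 = 566
hive 1: 516
hive 2: 516 + 566 = 1082
hive 3: 1082 + 566 = 1648
hive 4: 1648 + 566 = 2214
hive 5: 2214 + 566 = 2780
hive 6: 2780 + 566 = 3346
hive 7: 3346 + 566 = 3912
hive 8: 3912 + 566 = 4478
hive 9: 4478 + 566 = 5044
hive 10: 5044 + 566 = 5610
hive 11: 5610 + 566 = 6176
hive 12: 6176 + 566 = 6742
hive 13: 6742 + 566 = 7308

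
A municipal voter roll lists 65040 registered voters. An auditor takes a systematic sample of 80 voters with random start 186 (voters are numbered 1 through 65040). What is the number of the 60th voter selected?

48153

k = 65040/80 = 813
60th selection = r + (60−1)·k = 186 + 59×813 = 186 + 47967 = 48153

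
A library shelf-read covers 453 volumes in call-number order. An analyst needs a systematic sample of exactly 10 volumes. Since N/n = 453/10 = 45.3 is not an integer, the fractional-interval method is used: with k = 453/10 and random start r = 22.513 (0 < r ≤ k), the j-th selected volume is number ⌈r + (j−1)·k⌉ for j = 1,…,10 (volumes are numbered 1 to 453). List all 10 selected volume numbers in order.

j=1: r + 0k = 22.513 → ⌈·⌉ = 23
j=2: r + 1k = 67.813 → ⌈·⌉ = 68
j=3: r + 2k = 113.113 → ⌈·⌉ = 114
j=4: r + 3k = 158.413 → ⌈·⌉ = 159
j=5: r + 4k = 203.713 → ⌈·⌉ = 204
j=6: r + 5k = 249.013 → ⌈·⌉ = 250
j=7: r + 6k = 294.313 → ⌈·⌉ = 295
j=8: r + 7k = 339.613 → ⌈·⌉ = 340
j=9: r + 8k = 384.913 → ⌈·⌉ = 385
j=10: r + 9k = 430.213 → ⌈·⌉ = 431

23, 68, 114, 159, 204, 250, 295, 340, 385, 431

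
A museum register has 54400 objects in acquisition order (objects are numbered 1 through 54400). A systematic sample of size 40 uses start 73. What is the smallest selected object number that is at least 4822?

k = 54400/40 = 1360
Steps past start: ⌈(4822 − 73)/1360⌉ = ⌈4749/1360⌉ = 4
Selected object: 73 + 4×1360 = 5513

5513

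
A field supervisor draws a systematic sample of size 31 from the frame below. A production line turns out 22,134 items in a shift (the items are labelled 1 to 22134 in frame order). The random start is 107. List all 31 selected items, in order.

107, 821, 1535, 2249, 2963, 3677, 4391, 5105, 5819, 6533, 7247, 7961, 8675, 9389, 10103, 10817, 11531, 12245, 12959, 13673, 14387, 15101, 15815, 16529, 17243, 17957, 18671, 19385, 20099, 20813, 21527

k = N/n = 22134/31 = 714
item 1: 107
item 2: 107 + 714 = 821
item 3: 821 + 714 = 1535
item 4: 1535 + 714 = 2249
item 5: 2249 + 714 = 2963
item 6: 2963 + 714 = 3677
item 7: 3677 + 714 = 4391
item 8: 4391 + 714 = 5105
item 9: 5105 + 714 = 5819
item 10: 5819 + 714 = 6533
item 11: 6533 + 714 = 7247
item 12: 7247 + 714 = 7961
item 13: 7961 + 714 = 8675
item 14: 8675 + 714 = 9389
item 15: 9389 + 714 = 10103
item 16: 10103 + 714 = 10817
item 17: 10817 + 714 = 11531
item 18: 11531 + 714 = 12245
item 19: 12245 + 714 = 12959
item 20: 12959 + 714 = 13673
item 21: 13673 + 714 = 14387
item 22: 14387 + 714 = 15101
item 23: 15101 + 714 = 15815
item 24: 15815 + 714 = 16529
item 25: 16529 + 714 = 17243
item 26: 17243 + 714 = 17957
item 27: 17957 + 714 = 18671
item 28: 18671 + 714 = 19385
item 29: 19385 + 714 = 20099
item 30: 20099 + 714 = 20813
item 31: 20813 + 714 = 21527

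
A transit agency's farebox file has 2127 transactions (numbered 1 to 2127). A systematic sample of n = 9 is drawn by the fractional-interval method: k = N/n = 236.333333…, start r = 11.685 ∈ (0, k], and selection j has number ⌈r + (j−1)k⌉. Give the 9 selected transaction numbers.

j=1: r + 0k = 11.685 → ⌈·⌉ = 12
j=2: r + 1k = 248.018333… → ⌈·⌉ = 249
j=3: r + 2k = 484.351666… → ⌈·⌉ = 485
j=4: r + 3k = 720.685 → ⌈·⌉ = 721
j=5: r + 4k = 957.018333… → ⌈·⌉ = 958
j=6: r + 5k = 1193.351666… → ⌈·⌉ = 1194
j=7: r + 6k = 1429.685 → ⌈·⌉ = 1430
j=8: r + 7k = 1666.018333… → ⌈·⌉ = 1667
j=9: r + 8k = 1902.351666… → ⌈·⌉ = 1903

12, 249, 485, 721, 958, 1194, 1430, 1667, 1903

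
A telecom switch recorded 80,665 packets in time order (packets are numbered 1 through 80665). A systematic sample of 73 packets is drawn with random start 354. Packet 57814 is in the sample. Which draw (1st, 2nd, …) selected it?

53

k = 80665/73 = 1105
position = (57814 − 354)/1105 + 1 = 57460/1105 + 1 = 52 + 1 = 53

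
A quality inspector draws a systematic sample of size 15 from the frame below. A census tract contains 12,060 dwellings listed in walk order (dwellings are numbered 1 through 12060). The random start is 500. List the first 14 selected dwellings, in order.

k = N/n = 12060/15 = 804
dwelling 1: 500
dwelling 2: 500 + 804 = 1304
dwelling 3: 1304 + 804 = 2108
dwelling 4: 2108 + 804 = 2912
dwelling 5: 2912 + 804 = 3716
dwelling 6: 3716 + 804 = 4520
dwelling 7: 4520 + 804 = 5324
dwelling 8: 5324 + 804 = 6128
dwelling 9: 6128 + 804 = 6932
dwelling 10: 6932 + 804 = 7736
dwelling 11: 7736 + 804 = 8540
dwelling 12: 8540 + 804 = 9344
dwelling 13: 9344 + 804 = 10148
dwelling 14: 10148 + 804 = 10952

500, 1304, 2108, 2912, 3716, 4520, 5324, 6128, 6932, 7736, 8540, 9344, 10148, 10952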